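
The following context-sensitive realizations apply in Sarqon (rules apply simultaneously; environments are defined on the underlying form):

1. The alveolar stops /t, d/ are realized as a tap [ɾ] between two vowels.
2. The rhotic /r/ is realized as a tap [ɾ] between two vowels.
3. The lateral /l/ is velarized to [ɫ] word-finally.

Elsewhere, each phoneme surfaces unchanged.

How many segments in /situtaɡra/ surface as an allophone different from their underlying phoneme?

Segments that undergo a rule: /t/ → [ɾ] (rule 1); /t/ → [ɾ] (rule 1).
All other segments surface unchanged.

2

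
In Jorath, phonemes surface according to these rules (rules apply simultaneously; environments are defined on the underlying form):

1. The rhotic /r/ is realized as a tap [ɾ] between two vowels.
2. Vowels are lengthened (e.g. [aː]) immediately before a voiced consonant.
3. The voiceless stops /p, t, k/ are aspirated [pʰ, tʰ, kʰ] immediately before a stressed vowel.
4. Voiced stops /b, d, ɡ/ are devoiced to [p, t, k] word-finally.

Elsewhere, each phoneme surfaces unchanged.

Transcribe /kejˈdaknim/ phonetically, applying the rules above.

/k/ (word-initial) is in the target of rule 3 but the environment (immediately before a stressed vowel) is not met → [k].
Rule 2 applies to /e/ (between /k/ and /j/: before a voiced consonant) → [eː].
/j/ — not in any rule's target class → [j].
/d/ (between /j/ and /a/) fails the environment for rule 4, so it stays [d].
/a/ — between /d/ and /k/; rule 2 does not apply here → [a].
/k/ (between /a/ and /n/): rule 3 targets it, but not immediately before a stressed vowel → unchanged [k].
/n/ — not in any rule's target class → [n].
/i/ meets the environment for rule 2 (before a voiced consonant) → [iː].
/m/ (word-final): no rule targets it → [m].

[keːjˈdakniːm]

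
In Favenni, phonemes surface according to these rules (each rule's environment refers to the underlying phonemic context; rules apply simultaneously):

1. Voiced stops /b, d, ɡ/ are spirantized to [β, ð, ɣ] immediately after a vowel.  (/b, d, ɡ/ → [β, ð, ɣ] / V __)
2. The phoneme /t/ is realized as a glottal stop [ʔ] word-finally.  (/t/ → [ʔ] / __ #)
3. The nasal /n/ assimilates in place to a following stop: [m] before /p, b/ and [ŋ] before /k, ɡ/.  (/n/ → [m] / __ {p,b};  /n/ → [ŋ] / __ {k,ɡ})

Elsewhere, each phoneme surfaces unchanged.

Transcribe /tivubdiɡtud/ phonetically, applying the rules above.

/t/ (word-initial) is in the target of rule 2 but the environment (word-finally) is not met → [t].
/i/ (between /t/ and /v/) is unaffected → [i].
/v/ stays [v].
/u/ (between /v/ and /b/): no rule targets it → [u].
/b/ meets the environment for rule 1 (immediately after a vowel) → [β].
/d/ (between /b/ and /i/) is in the target of rule 1 but the environment (immediately after a vowel) is not met → [d].
/i/ stays [i].
Rule 1 applies to /ɡ/ (between /i/ and /t/: immediately after a vowel) → [ɣ].
/t/ — between /ɡ/ and /u/; rule 2 does not apply here → [t].
/u/ (between /t/ and /d/): no rule targets it → [u].
/d/ (word-final) occurs immediately after a vowel → [ð] by rule 1.

[tivuβdiɣtuð]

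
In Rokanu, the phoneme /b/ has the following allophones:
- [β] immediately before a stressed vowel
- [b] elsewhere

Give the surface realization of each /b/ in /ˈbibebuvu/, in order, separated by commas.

Occurrence 1 (position 1): immediately before a stressed vowel → [β].
Occurrence 2 (position 3): no conditioning environment matches → elsewhere allophone [b].
Occurrence 3 (position 5): no conditioning environment matches → elsewhere allophone [b].

[β], [b], [b]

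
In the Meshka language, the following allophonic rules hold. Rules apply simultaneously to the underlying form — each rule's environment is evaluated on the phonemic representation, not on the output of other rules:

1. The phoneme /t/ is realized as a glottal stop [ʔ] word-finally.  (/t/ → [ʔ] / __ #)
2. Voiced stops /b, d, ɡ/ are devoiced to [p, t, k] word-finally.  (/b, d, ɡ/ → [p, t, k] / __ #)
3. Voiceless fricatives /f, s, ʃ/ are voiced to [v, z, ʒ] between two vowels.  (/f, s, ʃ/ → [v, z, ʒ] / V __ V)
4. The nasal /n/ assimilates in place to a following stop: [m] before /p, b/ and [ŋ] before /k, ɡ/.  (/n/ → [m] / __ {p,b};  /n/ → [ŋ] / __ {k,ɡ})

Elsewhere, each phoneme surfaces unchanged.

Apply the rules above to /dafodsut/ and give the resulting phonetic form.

[davodsuʔ]

/d/ (word-initial) fails the environment for rule 2, so it stays [d].
/a/ (between /d/ and /f/) is unaffected → [a].
Rule 3 applies to /f/ (between /a/ and /o/: between two vowels) → [v].
/o/ (between /f/ and /d/) is unaffected → [o].
/d/ — between /o/ and /s/; rule 2 does not apply here → [d].
/s/ — between /d/ and /u/; rule 3 does not apply here → [s].
/u/ — not in any rule's target class → [u].
/t/ meets the environment for rule 1 (word-finally) → [ʔ].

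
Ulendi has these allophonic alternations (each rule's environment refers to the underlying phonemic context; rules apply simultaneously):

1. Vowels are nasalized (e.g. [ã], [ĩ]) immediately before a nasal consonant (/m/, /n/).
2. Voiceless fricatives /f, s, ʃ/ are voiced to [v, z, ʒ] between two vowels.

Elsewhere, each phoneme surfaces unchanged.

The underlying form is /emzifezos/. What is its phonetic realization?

[ẽmzivezos]

Rule 1 applies to /e/ (word-initial: before a nasal consonant) → [ẽ].
/i/ (between /z/ and /f/) is in the target of rule 1 but the environment (before a nasal consonant) is not met → [i].
/f/ — between /i/ and /e/, between two vowels — surfaces as [v] (rule 2).
/e/ (between /f/ and /z/): rule 1 targets it, but not before a nasal consonant → unchanged [e].
/o/ (between /z/ and /s/): rule 1 targets it, but not before a nasal consonant → unchanged [o].
/s/ (word-final) is in the target of rule 2 but the environment (between two vowels) is not met → [s].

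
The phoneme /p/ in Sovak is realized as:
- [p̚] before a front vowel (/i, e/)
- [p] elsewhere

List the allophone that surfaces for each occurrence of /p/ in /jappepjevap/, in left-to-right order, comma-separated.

Occurrence 1 (position 3): no conditioning environment matches → elsewhere allophone [p].
Occurrence 2 (position 4): before a front vowel (/i, e/) → [p̚].
Occurrence 3 (position 6): no conditioning environment matches → elsewhere allophone [p].
Occurrence 4 (position 11): no conditioning environment matches → elsewhere allophone [p].

[p], [p̚], [p], [p]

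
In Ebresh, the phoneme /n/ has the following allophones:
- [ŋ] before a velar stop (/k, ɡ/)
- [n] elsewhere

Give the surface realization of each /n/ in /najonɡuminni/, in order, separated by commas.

[n], [ŋ], [n], [n]

Occurrence 1 (position 1): no conditioning environment matches → elsewhere allophone [n].
Occurrence 2 (position 5): before a velar stop → [ŋ].
Occurrence 3 (position 10): no conditioning environment matches → elsewhere allophone [n].
Occurrence 4 (position 11): no conditioning environment matches → elsewhere allophone [n].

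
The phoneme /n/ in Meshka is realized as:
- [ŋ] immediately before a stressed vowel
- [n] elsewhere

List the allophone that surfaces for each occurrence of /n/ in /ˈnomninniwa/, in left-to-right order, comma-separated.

Occurrence 1 (position 1): immediately before a stressed vowel → [ŋ].
Occurrence 2 (position 4): no conditioning environment matches → elsewhere allophone [n].
Occurrence 3 (position 6): no conditioning environment matches → elsewhere allophone [n].
Occurrence 4 (position 7): no conditioning environment matches → elsewhere allophone [n].

[ŋ], [n], [n], [n]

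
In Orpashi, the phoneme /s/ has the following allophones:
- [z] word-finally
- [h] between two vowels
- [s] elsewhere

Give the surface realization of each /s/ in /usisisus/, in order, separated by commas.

Occurrence 1 (position 2): between two vowels → [h].
Occurrence 2 (position 4): between two vowels → [h].
Occurrence 3 (position 6): between two vowels → [h].
Occurrence 4 (position 8): word-finally → [z].

[h], [h], [h], [z]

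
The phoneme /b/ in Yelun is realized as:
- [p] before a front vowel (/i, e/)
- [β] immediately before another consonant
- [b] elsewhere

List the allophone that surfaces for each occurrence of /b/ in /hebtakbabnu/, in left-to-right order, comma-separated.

[β], [b], [β]

Occurrence 1 (position 3): immediately before another consonant → [β].
Occurrence 2 (position 7): no conditioning environment matches → elsewhere allophone [b].
Occurrence 3 (position 9): immediately before another consonant → [β].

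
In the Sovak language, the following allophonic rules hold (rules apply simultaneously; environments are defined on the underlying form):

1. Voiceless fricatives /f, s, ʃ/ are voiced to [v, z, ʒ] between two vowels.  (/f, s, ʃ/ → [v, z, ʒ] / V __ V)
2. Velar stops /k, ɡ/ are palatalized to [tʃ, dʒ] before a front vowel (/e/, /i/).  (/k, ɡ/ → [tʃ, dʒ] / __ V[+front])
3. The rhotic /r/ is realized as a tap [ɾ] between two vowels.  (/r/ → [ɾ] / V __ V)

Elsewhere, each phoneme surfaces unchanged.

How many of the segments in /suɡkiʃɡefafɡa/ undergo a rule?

3

Segments that undergo a rule: /k/ → [tʃ] (rule 2); /ɡ/ → [dʒ] (rule 2); /f/ → [v] (rule 1).
All other segments surface unchanged.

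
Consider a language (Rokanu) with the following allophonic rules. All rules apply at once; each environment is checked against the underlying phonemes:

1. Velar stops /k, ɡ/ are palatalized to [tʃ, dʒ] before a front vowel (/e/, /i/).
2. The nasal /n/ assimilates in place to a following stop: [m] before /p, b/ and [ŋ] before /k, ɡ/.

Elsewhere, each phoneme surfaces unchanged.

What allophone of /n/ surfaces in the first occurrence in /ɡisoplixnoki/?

[n]

/n/ (between /x/ and /o/) is in the target of rule 2 but the environment (before a labial or velar stop) is not met → [n].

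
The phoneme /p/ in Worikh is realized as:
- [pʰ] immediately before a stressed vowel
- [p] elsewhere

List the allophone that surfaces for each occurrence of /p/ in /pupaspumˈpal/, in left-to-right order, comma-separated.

[p], [p], [p], [pʰ]

Occurrence 1 (position 1): no conditioning environment matches → elsewhere allophone [p].
Occurrence 2 (position 3): no conditioning environment matches → elsewhere allophone [p].
Occurrence 3 (position 6): no conditioning environment matches → elsewhere allophone [p].
Occurrence 4 (position 9): immediately before a stressed vowel → [pʰ].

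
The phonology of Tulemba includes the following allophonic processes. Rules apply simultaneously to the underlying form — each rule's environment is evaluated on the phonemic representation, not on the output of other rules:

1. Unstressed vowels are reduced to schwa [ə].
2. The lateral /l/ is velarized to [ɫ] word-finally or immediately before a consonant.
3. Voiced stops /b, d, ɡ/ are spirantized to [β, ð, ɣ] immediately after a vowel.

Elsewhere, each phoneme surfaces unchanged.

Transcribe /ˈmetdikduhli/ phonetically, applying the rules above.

[ˈmetdəkdəhlə]

/e/ (between /m/ and /t/): rule 1 targets it, but not in an unstressed syllable → unchanged [e].
/d/ (between /t/ and /i/): rule 3 targets it, but not immediately after a vowel → unchanged [d].
/i/ (between /d/ and /k/) occurs in an unstressed syllable → [ə] by rule 1.
/d/ (between /k/ and /u/) is in the target of rule 3 but the environment (immediately after a vowel) is not met → [d].
Rule 1 applies to /u/ (between /d/ and /h/: in an unstressed syllable) → [ə].
/l/ — between /h/ and /i/; rule 2 does not apply here → [l].
/i/ — word-final, in an unstressed syllable — surfaces as [ə] (rule 1).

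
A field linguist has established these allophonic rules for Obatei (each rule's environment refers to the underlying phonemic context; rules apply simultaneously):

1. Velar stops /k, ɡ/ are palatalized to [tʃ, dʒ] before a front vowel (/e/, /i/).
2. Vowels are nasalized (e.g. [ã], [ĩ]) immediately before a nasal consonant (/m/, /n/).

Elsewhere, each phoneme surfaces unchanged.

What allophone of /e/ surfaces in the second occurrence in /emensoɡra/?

[ẽ]

/e/ (between /m/ and /n/): before a nasal consonant, so rule 2 applies → [ẽ].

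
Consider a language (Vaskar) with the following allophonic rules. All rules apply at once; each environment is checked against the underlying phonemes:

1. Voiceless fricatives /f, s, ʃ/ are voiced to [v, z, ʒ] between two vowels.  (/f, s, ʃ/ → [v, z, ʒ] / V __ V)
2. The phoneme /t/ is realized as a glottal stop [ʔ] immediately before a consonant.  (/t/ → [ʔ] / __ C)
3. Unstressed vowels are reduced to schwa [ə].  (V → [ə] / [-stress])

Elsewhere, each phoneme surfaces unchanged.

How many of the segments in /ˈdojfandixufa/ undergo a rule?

Segments that undergo a rule: /a/ → [ə] (rule 3); /i/ → [ə] (rule 3); /u/ → [ə] (rule 3); /f/ → [v] (rule 1); /a/ → [ə] (rule 3).
All other segments surface unchanged.

5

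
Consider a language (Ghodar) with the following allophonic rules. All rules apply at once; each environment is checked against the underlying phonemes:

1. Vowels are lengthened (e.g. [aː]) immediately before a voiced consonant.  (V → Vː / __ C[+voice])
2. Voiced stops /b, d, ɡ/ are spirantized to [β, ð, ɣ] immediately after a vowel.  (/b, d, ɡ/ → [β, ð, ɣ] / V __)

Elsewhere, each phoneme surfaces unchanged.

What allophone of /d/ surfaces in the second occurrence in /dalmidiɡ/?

[ð]

/d/ (between /i/ and /i/): immediately after a vowel, so rule 2 applies → [ð].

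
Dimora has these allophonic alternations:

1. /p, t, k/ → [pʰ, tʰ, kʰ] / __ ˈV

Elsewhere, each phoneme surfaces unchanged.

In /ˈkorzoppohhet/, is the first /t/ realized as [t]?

Yes

/t/ — word-final; rule 1 does not apply here → [t].
The actual realization is [t], which matches [t].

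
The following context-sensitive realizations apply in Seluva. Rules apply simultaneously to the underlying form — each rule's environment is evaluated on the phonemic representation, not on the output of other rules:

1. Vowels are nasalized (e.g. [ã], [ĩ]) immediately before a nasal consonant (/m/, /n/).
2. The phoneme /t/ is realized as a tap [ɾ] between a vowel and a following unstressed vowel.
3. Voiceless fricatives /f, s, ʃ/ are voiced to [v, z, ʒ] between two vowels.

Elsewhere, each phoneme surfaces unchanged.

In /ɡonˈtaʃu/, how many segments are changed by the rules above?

2

Segments that undergo a rule: /o/ → [õ] (rule 1); /ʃ/ → [ʒ] (rule 3).
All other segments surface unchanged.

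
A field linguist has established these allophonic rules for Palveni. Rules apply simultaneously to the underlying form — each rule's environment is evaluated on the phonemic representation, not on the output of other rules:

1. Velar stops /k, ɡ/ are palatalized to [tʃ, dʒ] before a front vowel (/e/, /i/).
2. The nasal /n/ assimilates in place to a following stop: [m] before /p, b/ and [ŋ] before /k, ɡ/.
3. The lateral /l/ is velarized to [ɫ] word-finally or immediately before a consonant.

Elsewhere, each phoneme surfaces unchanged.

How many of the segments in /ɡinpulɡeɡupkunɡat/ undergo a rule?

Segments that undergo a rule: /ɡ/ → [dʒ] (rule 1); /n/ → [m] (rule 2); /l/ → [ɫ] (rule 3); /ɡ/ → [dʒ] (rule 1); /n/ → [ŋ] (rule 2).
All other segments surface unchanged.

5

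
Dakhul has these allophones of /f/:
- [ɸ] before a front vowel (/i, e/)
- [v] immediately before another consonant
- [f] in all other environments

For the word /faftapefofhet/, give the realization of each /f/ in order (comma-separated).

[f], [v], [f], [v]

Occurrence 1 (position 1): no conditioning environment matches → elsewhere allophone [f].
Occurrence 2 (position 3): immediately before another consonant → [v].
Occurrence 3 (position 8): no conditioning environment matches → elsewhere allophone [f].
Occurrence 4 (position 10): immediately before another consonant → [v].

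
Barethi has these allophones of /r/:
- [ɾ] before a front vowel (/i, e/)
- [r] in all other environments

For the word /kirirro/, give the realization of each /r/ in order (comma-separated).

[ɾ], [r], [r]

Occurrence 1 (position 3): before a front vowel (/i, e/) → [ɾ].
Occurrence 2 (position 5): no conditioning environment matches → elsewhere allophone [r].
Occurrence 3 (position 6): no conditioning environment matches → elsewhere allophone [r].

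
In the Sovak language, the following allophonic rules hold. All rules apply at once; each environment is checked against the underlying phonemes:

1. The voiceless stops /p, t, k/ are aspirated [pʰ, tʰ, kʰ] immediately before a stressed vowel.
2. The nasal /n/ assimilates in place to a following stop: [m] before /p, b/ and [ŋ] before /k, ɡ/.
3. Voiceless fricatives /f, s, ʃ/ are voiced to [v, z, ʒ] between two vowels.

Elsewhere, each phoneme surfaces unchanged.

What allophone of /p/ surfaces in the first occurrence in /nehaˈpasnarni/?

/p/ (between /a/ and /a/) occurs immediately before a stressed vowel → [pʰ] by rule 1.

[pʰ]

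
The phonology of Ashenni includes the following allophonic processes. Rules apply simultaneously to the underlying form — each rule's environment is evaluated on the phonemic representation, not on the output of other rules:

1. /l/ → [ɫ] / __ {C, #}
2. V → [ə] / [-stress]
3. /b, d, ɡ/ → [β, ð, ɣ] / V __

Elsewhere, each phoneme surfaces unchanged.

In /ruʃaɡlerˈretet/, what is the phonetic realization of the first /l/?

/l/ (between /ɡ/ and /e/): rule 1 targets it, but not word-finally or immediately before a consonant → unchanged [l].

[l]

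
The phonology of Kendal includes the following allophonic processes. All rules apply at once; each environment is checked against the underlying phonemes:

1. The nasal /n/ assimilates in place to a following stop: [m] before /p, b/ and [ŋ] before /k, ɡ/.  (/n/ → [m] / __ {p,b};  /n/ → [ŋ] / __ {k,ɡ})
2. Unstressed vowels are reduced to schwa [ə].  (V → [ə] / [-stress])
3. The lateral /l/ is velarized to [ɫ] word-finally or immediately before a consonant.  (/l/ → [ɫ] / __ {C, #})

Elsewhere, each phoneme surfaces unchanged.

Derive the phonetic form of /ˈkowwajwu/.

/k/ (word-initial): no rule targets it → [k].
/o/ (between /k/ and /w/) fails the environment for rule 2, so it stays [o].
/w/ — not in any rule's target class → [w].
/w/ (between /w/ and /a/) is unaffected → [w].
/a/ meets the environment for rule 2 (in an unstressed syllable) → [ə].
/j/ — not in any rule's target class → [j].
/w/ (between /j/ and /u/) is unaffected → [w].
/u/ — word-final, in an unstressed syllable — surfaces as [ə] (rule 2).

[ˈkowwəjwə]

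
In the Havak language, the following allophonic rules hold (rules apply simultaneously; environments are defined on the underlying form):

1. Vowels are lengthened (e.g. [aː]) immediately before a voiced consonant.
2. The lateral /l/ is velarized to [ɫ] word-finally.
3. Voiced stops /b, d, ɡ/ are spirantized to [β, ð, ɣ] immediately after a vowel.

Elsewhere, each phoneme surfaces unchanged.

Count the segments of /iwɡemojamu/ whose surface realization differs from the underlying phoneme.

Segments that undergo a rule: /i/ → [iː] (rule 1); /e/ → [eː] (rule 1); /o/ → [oː] (rule 1); /a/ → [aː] (rule 1).
All other segments surface unchanged.

4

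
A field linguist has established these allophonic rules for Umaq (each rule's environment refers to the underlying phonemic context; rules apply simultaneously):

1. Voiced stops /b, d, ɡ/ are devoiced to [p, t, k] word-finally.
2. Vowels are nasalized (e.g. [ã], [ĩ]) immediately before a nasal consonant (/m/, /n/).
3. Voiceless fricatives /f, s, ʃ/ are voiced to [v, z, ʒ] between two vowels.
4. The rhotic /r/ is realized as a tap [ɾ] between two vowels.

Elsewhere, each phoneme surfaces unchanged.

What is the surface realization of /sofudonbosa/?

[sovudõnboza]

/s/ — word-initial; rule 3 does not apply here → [s].
/o/ — between /s/ and /f/; rule 2 does not apply here → [o].
/f/ — between /o/ and /u/, between two vowels — surfaces as [v] (rule 3).
/u/ (between /f/ and /d/): rule 2 targets it, but not before a nasal consonant → unchanged [u].
/d/ — between /u/ and /o/; rule 1 does not apply here → [d].
/o/ (between /d/ and /n/): before a nasal consonant, so rule 2 applies → [õ].
/n/ — not in any rule's target class → [n].
/b/ (between /n/ and /o/) is in the target of rule 1 but the environment (word-finally) is not met → [b].
/o/ (between /b/ and /s/): rule 2 targets it, but not before a nasal consonant → unchanged [o].
Rule 3 applies to /s/ (between /o/ and /a/: between two vowels) → [z].
/a/ (word-final) is in the target of rule 2 but the environment (before a nasal consonant) is not met → [a].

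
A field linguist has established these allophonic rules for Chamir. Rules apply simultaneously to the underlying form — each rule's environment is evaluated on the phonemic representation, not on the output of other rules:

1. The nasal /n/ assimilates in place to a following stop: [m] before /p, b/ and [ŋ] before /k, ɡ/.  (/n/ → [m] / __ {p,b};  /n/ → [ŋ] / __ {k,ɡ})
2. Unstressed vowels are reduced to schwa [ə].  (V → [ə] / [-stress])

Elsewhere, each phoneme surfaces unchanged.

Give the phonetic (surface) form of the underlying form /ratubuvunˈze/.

[rətəbəvənˈze]

/r/ (word-initial) is unaffected → [r].
/a/ (between /r/ and /t/): in an unstressed syllable, so rule 2 applies → [ə].
/t/ — not in any rule's target class → [t].
/u/ (between /t/ and /b/) occurs in an unstressed syllable → [ə] by rule 2.
/b/ — not in any rule's target class → [b].
Rule 2 applies to /u/ (between /b/ and /v/: in an unstressed syllable) → [ə].
/v/ (between /u/ and /u/) is unaffected → [v].
/u/ (between /v/ and /n/): in an unstressed syllable, so rule 2 applies → [ə].
/n/ (between /u/ and /z/) fails the environment for rule 1, so it stays [n].
/z/ (between /n/ and /e/) is unaffected → [z].
/e/ (word-final): rule 2 targets it, but not in an unstressed syllable → unchanged [e].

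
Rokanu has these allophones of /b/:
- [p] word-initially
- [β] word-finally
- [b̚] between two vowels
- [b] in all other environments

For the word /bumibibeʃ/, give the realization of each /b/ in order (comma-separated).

Occurrence 1 (position 1): word-initially → [p].
Occurrence 2 (position 5): between two vowels → [b̚].
Occurrence 3 (position 7): between two vowels → [b̚].

[p], [b̚], [b̚]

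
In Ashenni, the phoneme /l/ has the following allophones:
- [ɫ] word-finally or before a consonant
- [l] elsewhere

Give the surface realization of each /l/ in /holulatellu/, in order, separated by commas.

Occurrence 1 (position 3): no conditioning environment matches → elsewhere allophone [l].
Occurrence 2 (position 5): no conditioning environment matches → elsewhere allophone [l].
Occurrence 3 (position 9): word-finally or before a consonant → [ɫ].
Occurrence 4 (position 10): no conditioning environment matches → elsewhere allophone [l].

[l], [l], [ɫ], [l]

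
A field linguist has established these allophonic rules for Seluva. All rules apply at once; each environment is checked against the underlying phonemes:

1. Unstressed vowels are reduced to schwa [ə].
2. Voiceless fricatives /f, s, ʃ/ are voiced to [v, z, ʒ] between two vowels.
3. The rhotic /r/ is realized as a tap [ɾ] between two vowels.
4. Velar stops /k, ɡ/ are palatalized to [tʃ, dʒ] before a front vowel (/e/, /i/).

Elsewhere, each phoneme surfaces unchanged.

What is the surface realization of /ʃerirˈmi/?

[ʃəɾərˈmi]

/ʃ/ (word-initial): rule 2 targets it, but not between two vowels → unchanged [ʃ].
/e/ (between /ʃ/ and /r/): in an unstressed syllable, so rule 1 applies → [ə].
Rule 3 applies to /r/ (between /e/ and /i/: between two vowels) → [ɾ].
/i/ — between /r/ and /r/, in an unstressed syllable — surfaces as [ə] (rule 1).
/r/ (between /i/ and /m/) fails the environment for rule 3, so it stays [r].
/m/ — not in any rule's target class → [m].
/i/ (word-final) is in the target of rule 1 but the environment (in an unstressed syllable) is not met → [i].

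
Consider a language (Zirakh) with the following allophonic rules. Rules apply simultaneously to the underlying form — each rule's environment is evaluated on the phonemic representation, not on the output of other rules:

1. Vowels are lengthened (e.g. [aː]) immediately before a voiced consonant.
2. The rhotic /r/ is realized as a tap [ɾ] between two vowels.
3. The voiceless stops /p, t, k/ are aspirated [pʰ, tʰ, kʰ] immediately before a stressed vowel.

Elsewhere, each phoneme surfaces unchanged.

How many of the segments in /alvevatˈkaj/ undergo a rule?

4

Segments that undergo a rule: /a/ → [aː] (rule 1); /e/ → [eː] (rule 1); /k/ → [kʰ] (rule 3); /a/ → [aː] (rule 1).
All other segments surface unchanged.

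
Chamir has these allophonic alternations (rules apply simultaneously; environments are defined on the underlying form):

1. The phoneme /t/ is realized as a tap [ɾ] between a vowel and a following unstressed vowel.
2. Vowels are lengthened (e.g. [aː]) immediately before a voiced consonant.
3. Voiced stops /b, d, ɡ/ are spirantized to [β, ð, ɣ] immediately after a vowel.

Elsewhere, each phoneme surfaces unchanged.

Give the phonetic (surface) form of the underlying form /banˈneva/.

/b/ (word-initial): rule 3 targets it, but not immediately after a vowel → unchanged [b].
/a/ — between /b/ and /n/, before a voiced consonant — surfaces as [aː] (rule 2).
/n/ (between /a/ and /n/) is unaffected → [n].
/n/ (between /n/ and /e/): no rule targets it → [n].
/e/ meets the environment for rule 2 (before a voiced consonant) → [eː].
/v/ (between /e/ and /a/) is unaffected → [v].
/a/ (word-final): rule 2 targets it, but not before a voiced consonant → unchanged [a].

[baːnˈneːva]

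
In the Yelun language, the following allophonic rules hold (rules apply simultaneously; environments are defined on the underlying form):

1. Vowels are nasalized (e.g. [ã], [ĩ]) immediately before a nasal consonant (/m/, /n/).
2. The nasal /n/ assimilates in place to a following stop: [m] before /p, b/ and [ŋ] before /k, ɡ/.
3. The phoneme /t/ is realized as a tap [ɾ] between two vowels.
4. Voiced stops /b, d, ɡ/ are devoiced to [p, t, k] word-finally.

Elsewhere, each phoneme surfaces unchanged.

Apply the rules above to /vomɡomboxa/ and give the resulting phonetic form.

[võmɡõmboxa]

/v/ (word-initial): no rule targets it → [v].
/o/ (between /v/ and /m/) occurs before a nasal consonant → [õ] by rule 1.
/m/ stays [m].
/ɡ/ (between /m/ and /o/) fails the environment for rule 4, so it stays [ɡ].
/o/ (between /ɡ/ and /m/) occurs before a nasal consonant → [õ] by rule 1.
/m/ — not in any rule's target class → [m].
/b/ (between /m/ and /o/) fails the environment for rule 4, so it stays [b].
/o/ (between /b/ and /x/) is in the target of rule 1 but the environment (before a nasal consonant) is not met → [o].
/x/ — not in any rule's target class → [x].
/a/ (word-final) fails the environment for rule 1, so it stays [a].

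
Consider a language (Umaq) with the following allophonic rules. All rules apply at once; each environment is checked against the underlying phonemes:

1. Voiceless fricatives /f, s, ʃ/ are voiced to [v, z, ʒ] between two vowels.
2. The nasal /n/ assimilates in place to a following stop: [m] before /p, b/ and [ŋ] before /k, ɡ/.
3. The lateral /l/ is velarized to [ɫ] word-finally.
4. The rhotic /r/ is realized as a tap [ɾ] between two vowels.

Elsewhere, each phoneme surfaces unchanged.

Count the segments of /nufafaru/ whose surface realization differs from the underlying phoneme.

Segments that undergo a rule: /f/ → [v] (rule 1); /f/ → [v] (rule 1); /r/ → [ɾ] (rule 4).
All other segments surface unchanged.

3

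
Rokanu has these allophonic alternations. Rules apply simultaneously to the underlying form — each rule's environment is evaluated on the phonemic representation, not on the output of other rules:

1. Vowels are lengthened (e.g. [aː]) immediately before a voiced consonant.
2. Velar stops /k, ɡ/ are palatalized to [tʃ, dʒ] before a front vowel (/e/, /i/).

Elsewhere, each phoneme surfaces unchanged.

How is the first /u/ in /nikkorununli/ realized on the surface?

[uː]

/u/ (between /r/ and /n/) occurs before a voiced consonant → [uː] by rule 1.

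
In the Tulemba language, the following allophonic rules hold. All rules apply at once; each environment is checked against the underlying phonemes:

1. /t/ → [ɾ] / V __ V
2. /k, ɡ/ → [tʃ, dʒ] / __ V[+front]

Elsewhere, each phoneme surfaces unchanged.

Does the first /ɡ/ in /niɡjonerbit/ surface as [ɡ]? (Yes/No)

Yes

/ɡ/ (between /i/ and /j/) fails the environment for rule 2, so it stays [ɡ].
The actual realization is [ɡ], which matches [ɡ].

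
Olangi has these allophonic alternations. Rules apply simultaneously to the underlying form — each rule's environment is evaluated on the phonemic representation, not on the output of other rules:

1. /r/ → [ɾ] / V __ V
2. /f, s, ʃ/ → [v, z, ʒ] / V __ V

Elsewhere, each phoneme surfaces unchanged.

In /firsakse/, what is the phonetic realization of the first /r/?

[r]

/r/ (between /i/ and /s/) is in the target of rule 1 but the environment (between two vowels) is not met → [r].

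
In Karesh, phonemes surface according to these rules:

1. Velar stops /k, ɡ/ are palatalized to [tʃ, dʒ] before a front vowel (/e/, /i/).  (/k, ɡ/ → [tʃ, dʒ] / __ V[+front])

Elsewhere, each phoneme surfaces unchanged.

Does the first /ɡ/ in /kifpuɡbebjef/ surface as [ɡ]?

/ɡ/ (between /u/ and /b/): rule 1 targets it, but not before a front vowel → unchanged [ɡ].
The actual realization is [ɡ], which matches [ɡ].

Yes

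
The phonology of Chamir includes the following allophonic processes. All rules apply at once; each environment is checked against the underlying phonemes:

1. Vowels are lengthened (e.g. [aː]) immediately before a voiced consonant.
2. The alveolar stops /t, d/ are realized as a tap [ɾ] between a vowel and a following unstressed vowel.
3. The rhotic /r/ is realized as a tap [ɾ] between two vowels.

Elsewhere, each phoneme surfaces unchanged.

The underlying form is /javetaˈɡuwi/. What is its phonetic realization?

[jaːveɾaːˈɡuːwi]

/j/ stays [j].
/a/ (between /j/ and /v/): before a voiced consonant, so rule 1 applies → [aː].
/v/ (between /a/ and /e/): no rule targets it → [v].
/e/ (between /v/ and /t/): rule 1 targets it, but not before a voiced consonant → unchanged [e].
/t/ — between /e/ and /a/, between a vowel and a following unstressed vowel — surfaces as [ɾ] (rule 2).
/a/ (between /t/ and /ɡ/) occurs before a voiced consonant → [aː] by rule 1.
/ɡ/ (between /a/ and /u/) is unaffected → [ɡ].
/u/ — between /ɡ/ and /w/, before a voiced consonant — surfaces as [uː] (rule 1).
/w/ (between /u/ and /i/) is unaffected → [w].
/i/ (word-final) is in the target of rule 1 but the environment (before a voiced consonant) is not met → [i].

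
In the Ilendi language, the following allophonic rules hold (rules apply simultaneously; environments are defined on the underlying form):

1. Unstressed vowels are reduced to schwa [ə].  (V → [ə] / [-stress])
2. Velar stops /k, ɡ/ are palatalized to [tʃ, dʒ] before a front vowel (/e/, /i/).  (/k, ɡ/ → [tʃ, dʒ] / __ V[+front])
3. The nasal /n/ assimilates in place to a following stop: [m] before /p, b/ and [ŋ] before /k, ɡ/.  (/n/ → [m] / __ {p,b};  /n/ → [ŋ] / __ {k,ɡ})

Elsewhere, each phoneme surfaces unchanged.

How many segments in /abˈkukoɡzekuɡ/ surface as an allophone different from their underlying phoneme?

Segments that undergo a rule: /a/ → [ə] (rule 1); /o/ → [ə] (rule 1); /e/ → [ə] (rule 1); /u/ → [ə] (rule 1).
All other segments surface unchanged.

4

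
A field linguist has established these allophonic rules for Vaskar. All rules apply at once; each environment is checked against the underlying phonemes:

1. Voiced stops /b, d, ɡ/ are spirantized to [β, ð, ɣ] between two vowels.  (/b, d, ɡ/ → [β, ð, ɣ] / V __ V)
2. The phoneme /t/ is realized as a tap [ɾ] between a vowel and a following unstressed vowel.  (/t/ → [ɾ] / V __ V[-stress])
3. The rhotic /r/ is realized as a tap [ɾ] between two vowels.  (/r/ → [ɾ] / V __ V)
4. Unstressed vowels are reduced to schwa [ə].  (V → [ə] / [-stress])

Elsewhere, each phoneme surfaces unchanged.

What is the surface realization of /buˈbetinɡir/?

[bəˈβeɾənɡər]

/b/ (word-initial) is in the target of rule 1 but the environment (between two vowels) is not met → [b].
/u/ — between /b/ and /b/, in an unstressed syllable — surfaces as [ə] (rule 4).
/b/ (between /u/ and /e/) occurs between two vowels → [β] by rule 1.
/e/ (between /b/ and /t/) is in the target of rule 4 but the environment (in an unstressed syllable) is not met → [e].
/t/ meets the environment for rule 2 (between a vowel and a following unstressed vowel) → [ɾ].
Rule 4 applies to /i/ (between /t/ and /n/: in an unstressed syllable) → [ə].
/ɡ/ (between /n/ and /i/) fails the environment for rule 1, so it stays [ɡ].
/i/ (between /ɡ/ and /r/): in an unstressed syllable, so rule 4 applies → [ə].
/r/ (word-final): rule 3 targets it, but not between two vowels → unchanged [r].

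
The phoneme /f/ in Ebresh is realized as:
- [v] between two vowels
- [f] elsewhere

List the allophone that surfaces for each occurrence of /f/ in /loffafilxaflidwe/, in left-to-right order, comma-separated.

[f], [f], [v], [f]

Occurrence 1 (position 3): no conditioning environment matches → elsewhere allophone [f].
Occurrence 2 (position 4): no conditioning environment matches → elsewhere allophone [f].
Occurrence 3 (position 6): between two vowels → [v].
Occurrence 4 (position 11): no conditioning environment matches → elsewhere allophone [f].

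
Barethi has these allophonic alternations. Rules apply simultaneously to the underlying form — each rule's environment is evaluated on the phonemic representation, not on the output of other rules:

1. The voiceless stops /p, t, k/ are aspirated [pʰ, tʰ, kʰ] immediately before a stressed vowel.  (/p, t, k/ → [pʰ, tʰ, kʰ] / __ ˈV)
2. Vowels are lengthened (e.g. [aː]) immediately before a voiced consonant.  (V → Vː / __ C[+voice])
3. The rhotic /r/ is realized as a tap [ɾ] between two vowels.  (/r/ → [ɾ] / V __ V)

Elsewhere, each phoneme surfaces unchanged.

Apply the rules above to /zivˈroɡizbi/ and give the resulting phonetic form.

[ziːvˈroːɡiːzbi]

/z/ (word-initial): no rule targets it → [z].
Rule 2 applies to /i/ (between /z/ and /v/: before a voiced consonant) → [iː].
/v/ (between /i/ and /r/): no rule targets it → [v].
/r/ (between /v/ and /o/) is in the target of rule 3 but the environment (between two vowels) is not met → [r].
/o/ (between /r/ and /ɡ/) occurs before a voiced consonant → [oː] by rule 2.
/ɡ/ (between /o/ and /i/): no rule targets it → [ɡ].
/i/ (between /ɡ/ and /z/): before a voiced consonant, so rule 2 applies → [iː].
/z/ stays [z].
/b/ (between /z/ and /i/) is unaffected → [b].
/i/ (word-final): rule 2 targets it, but not before a voiced consonant → unchanged [i].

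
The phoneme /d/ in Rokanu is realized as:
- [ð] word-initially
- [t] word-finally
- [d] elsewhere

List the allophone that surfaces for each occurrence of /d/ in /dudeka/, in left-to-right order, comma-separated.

[ð], [d]

Occurrence 1 (position 1): word-initially → [ð].
Occurrence 2 (position 3): no conditioning environment matches → elsewhere allophone [d].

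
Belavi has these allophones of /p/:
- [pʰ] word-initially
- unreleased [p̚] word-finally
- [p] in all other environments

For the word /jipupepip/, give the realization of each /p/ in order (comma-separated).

[p], [p], [p], [p̚]

Occurrence 1 (position 3): no conditioning environment matches → elsewhere allophone [p].
Occurrence 2 (position 5): no conditioning environment matches → elsewhere allophone [p].
Occurrence 3 (position 7): no conditioning environment matches → elsewhere allophone [p].
Occurrence 4 (position 9): word-finally → [p̚].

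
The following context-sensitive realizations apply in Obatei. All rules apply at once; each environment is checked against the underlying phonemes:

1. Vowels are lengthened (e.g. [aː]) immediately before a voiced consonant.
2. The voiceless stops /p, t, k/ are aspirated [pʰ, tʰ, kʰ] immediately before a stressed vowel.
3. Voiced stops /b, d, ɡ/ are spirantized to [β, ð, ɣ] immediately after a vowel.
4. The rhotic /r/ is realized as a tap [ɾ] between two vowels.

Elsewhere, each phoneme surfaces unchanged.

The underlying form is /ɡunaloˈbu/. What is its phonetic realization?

[ɡuːnaːloːˈβu]

/ɡ/ — word-initial; rule 3 does not apply here → [ɡ].
/u/ meets the environment for rule 1 (before a voiced consonant) → [uː].
/n/ (between /u/ and /a/) is unaffected → [n].
/a/ meets the environment for rule 1 (before a voiced consonant) → [aː].
/l/ stays [l].
/o/ (between /l/ and /b/) occurs before a voiced consonant → [oː] by rule 1.
/b/ — between /o/ and /u/, immediately after a vowel — surfaces as [β] (rule 3).
/u/ (word-final) is in the target of rule 1 but the environment (before a voiced consonant) is not met → [u].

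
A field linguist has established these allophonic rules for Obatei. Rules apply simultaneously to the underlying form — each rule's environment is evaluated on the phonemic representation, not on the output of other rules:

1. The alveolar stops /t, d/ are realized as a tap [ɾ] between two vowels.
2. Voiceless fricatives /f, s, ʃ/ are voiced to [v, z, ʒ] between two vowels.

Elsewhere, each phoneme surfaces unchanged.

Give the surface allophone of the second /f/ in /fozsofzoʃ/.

/f/ (between /o/ and /z/): rule 2 targets it, but not between two vowels → unchanged [f].

[f]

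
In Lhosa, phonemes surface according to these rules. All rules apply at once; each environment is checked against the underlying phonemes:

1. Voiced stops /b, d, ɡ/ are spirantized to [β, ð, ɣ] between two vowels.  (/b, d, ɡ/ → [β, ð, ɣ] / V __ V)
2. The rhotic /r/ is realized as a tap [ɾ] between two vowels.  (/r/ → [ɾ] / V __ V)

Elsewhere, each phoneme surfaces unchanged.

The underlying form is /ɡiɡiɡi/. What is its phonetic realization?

/ɡ/ (word-initial): rule 1 targets it, but not between two vowels → unchanged [ɡ].
/ɡ/ — between /i/ and /i/, between two vowels — surfaces as [ɣ] (rule 1).
/ɡ/ meets the environment for rule 1 (between two vowels) → [ɣ].

[ɡiɣiɣi]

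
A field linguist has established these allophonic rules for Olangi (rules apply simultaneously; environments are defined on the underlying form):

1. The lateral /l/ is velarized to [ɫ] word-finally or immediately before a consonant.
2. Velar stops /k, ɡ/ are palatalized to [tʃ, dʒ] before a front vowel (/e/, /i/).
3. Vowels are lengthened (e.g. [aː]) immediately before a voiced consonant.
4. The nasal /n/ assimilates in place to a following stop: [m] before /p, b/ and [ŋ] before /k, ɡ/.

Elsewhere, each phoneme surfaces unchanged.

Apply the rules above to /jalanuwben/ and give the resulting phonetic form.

[jaːlaːnuːwbeːn]

/j/ (word-initial): no rule targets it → [j].
/a/ (between /j/ and /l/) occurs before a voiced consonant → [aː] by rule 3.
/l/ — between /a/ and /a/; rule 1 does not apply here → [l].
/a/ meets the environment for rule 3 (before a voiced consonant) → [aː].
/n/ (between /a/ and /u/): rule 4 targets it, but not before a labial or velar stop → unchanged [n].
/u/ (between /n/ and /w/) occurs before a voiced consonant → [uː] by rule 3.
/w/ (between /u/ and /b/): no rule targets it → [w].
/b/ (between /w/ and /e/) is unaffected → [b].
/e/ (between /b/ and /n/) occurs before a voiced consonant → [eː] by rule 3.
/n/ (word-final): rule 4 targets it, but not before a labial or velar stop → unchanged [n].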